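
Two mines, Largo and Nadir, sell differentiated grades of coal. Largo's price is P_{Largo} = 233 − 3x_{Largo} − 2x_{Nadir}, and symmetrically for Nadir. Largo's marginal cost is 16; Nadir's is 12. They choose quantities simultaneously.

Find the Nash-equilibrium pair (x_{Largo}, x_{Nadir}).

26.875, 27.875

Mine Largo's profit: π = x_{Largo}(233 − 3x_{Largo} − 2x_{Nadir}) − 16x_{Largo}.
∂π/∂x_{Largo} = 217 − 6x_{Largo} − 2x_{Nadir} = 0 ⇒ x_{Largo} = 217/6 − (1/3)x_{Nadir}.
Similarly x_{Nadir} = 221/6 − (1/3)x_{Largo}.
Plugging x_{Nadir} into Largo's best response: x_{Largo} = 217/6 − (1/3)(221/6 − (1/3)x_{Largo}) ⇒ (8/9)x_{Largo} = 215/9, so x_{Largo} = 26.875.
Then x_{Nadir} = 221/6 − (1/3)·26.875 = 27.875.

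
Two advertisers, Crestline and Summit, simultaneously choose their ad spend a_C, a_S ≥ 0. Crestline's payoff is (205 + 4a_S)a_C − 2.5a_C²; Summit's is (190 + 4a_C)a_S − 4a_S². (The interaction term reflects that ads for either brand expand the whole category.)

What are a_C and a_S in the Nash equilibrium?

Expanding Crestline's payoff: 205a_C + 4a_Sa_C − 2.5a_C².
∂π/∂a_C = 205 + 4a_S − 5a_C = 0, so a_C = 41 + 0.8a_S.
Likewise for Summit: a_S = 23.75 + 0.5a_C.
Substituting the second reaction function into the first: a_C = 41 + 0.8(23.75 + 0.5a_C), which gives 0.6a_C = 60 ⇒ a_C = 100.
Then a_S = 23.75 + 0.5·100 = 73.75.

100, 73.75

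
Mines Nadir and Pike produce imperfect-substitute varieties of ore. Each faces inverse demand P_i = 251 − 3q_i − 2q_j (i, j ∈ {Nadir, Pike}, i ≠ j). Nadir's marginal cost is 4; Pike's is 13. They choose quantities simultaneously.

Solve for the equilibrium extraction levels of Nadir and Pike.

Mine Nadir's profit: π = q_{Nadir}(251 − 3q_{Nadir} − 2q_{Pike}) − 4q_{Nadir}.
∂π/∂q_{Nadir} = 247 − 6q_{Nadir} − 2q_{Pike} = 0 ⇒ q_{Nadir} = 247/6 − (1/3)q_{Pike}.
Similarly q_{Pike} = 119/3 − (1/3)q_{Nadir}.
Substituting the second reaction function into the first: q_{Nadir} = 247/6 − (1/3)(119/3 − (1/3)q_{Nadir}), which gives (8/9)q_{Nadir} = 503/18 ⇒ q_{Nadir} = 31.4375.
Then q_{Pike} = 119/3 − (1/3)·31.4375 = 29.1875.

31.4375, 29.1875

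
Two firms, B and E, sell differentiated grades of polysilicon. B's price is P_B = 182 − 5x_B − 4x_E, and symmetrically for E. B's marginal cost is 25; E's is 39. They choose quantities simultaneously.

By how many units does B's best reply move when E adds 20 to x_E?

-8

Firm B's profit: π = x_B(182 − 5x_B − 4x_E) − 25x_B.
∂π/∂x_B = 157 − 10x_B − 4x_E = 0 ⇒ x_B = 15.7 − 0.4x_E.
The reaction-function slope is −0.4, so a 20-unit rise in x_E moves x_B by −0.4 × 20 = −8. B's best response falls — the actions are strategic substitutes.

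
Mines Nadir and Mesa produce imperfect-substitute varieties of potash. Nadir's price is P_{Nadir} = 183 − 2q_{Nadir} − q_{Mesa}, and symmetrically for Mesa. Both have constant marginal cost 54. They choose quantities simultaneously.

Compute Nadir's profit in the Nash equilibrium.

1331.28

Mine Nadir's profit: π = q_{Nadir}(183 − 2q_{Nadir} − q_{Mesa}) − 54q_{Nadir}.
∂π/∂q_{Nadir} = 129 − 4q_{Nadir} − q_{Mesa} = 0 ⇒ q_{Nadir} = 32.25 − 0.25q_{Mesa}.
The game is symmetric, so in equilibrium q_{Mesa} = q_{Nadir}: the reaction function gives 1.25q_{Nadir} = 32.25, hence q_{Nadir} = 25.8.
P_{Nadir} = 183 − 2·25.8 − 25.8 = 105.6.
Profit = (105.6 − 54)·25.8 = 1331.28.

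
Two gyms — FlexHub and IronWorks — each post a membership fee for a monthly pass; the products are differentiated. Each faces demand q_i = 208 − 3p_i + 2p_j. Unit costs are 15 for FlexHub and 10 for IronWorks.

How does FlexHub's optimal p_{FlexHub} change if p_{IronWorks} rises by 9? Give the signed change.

FlexHub's profit: π = (p_{FlexHub} − 15)(208 − 3p_{FlexHub} + 2p_{IronWorks}).
∂π/∂p_{FlexHub} = 253 − 6p_{FlexHub} + 2p_{IronWorks} = 0 ⇒ p_{FlexHub} = 253/6 + (1/3)p_{IronWorks}.
The reaction-function slope is 1/3, so a 9-unit rise in p_{IronWorks} moves p_{FlexHub} by 1/3 × 9 = 3. FlexHub's best response rises — the actions are strategic complements.

3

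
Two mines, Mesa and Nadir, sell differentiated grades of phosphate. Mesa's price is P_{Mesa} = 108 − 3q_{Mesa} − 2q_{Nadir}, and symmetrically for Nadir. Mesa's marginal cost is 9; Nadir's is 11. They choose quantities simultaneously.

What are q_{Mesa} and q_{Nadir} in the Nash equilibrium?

12.5, 12

Mine Mesa's profit: π = q_{Mesa}(108 − 3q_{Mesa} − 2q_{Nadir}) − 9q_{Mesa}.
∂π/∂q_{Mesa} = 99 − 6q_{Mesa} − 2q_{Nadir} = 0 ⇒ q_{Mesa} = 16.5 − (1/3)q_{Nadir}.
Similarly q_{Nadir} = 97/6 − (1/3)q_{Mesa}.
Solving the two reaction functions simultaneously: (1 − (−1/3)(−1/3))q_{Mesa} = 16.5 − (1/3)·(97/6), so (8/9)q_{Mesa} = 100/9 and q_{Mesa} = 12.5.
Then q_{Nadir} = 97/6 − (1/3)·12.5 = 12.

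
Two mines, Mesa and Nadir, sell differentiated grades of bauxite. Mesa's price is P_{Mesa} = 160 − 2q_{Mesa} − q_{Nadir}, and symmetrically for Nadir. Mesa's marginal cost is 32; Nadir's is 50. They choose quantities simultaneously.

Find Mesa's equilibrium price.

Mine Mesa's profit: π = q_{Mesa}(160 − 2q_{Mesa} − q_{Nadir}) − 32q_{Mesa}.
∂π/∂q_{Mesa} = 128 − 4q_{Mesa} − q_{Nadir} = 0 ⇒ q_{Mesa} = 32 − 0.25q_{Nadir}.
Similarly q_{Nadir} = 27.5 − 0.25q_{Mesa}.
Plugging q_{Nadir} into Mesa's best response: q_{Mesa} = 32 − 0.25(27.5 − 0.25q_{Mesa}) ⇒ 0.9375q_{Mesa} = 25.125, so q_{Mesa} = 26.8.
Then q_{Nadir} = 27.5 − 0.25·26.8 = 20.8.
P_{Mesa} = 160 − 2·26.8 − 20.8 = 85.6.

85.6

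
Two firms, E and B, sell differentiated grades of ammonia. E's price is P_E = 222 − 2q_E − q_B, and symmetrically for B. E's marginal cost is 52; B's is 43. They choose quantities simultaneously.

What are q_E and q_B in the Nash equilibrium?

33.4, 36.4

Firm E's profit: π = q_E(222 − 2q_E − q_B) − 52q_E.
∂π/∂q_E = 170 − 4q_E − q_B = 0 ⇒ q_E = 42.5 − 0.25q_B.
Similarly q_B = 44.75 − 0.25q_E.
Plugging q_B into E's best response: q_E = 42.5 − 0.25(44.75 − 0.25q_E) ⇒ 0.9375q_E = 31.3125, so q_E = 33.4.
Then q_B = 44.75 − 0.25·33.4 = 36.4.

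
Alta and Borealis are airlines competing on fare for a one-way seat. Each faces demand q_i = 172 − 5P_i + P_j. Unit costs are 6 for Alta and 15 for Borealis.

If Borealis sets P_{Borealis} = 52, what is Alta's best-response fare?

Alta's profit: π = (P_{Alta} − 6)(172 − 5P_{Alta} + P_{Borealis}).
∂π/∂P_{Alta} = 202 − 10P_{Alta} + P_{Borealis} = 0 ⇒ P_{Alta} = 20.2 + 0.1P_{Borealis}.
At P_{Borealis} = 52: P_{Alta} = 20.2 + 0.1·52 = 25.4.

25.4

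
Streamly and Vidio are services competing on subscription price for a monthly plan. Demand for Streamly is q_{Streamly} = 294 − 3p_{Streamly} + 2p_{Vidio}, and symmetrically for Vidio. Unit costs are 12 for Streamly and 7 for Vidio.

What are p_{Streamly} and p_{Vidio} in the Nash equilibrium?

81.5625, 79.6875

Streamly's profit: π = (p_{Streamly} − 12)(294 − 3p_{Streamly} + 2p_{Vidio}).
∂π/∂p_{Streamly} = 330 − 6p_{Streamly} + 2p_{Vidio} = 0 ⇒ p_{Streamly} = 55 + (1/3)p_{Vidio}.
Similarly p_{Vidio} = 52.5 + (1/3)p_{Streamly}.
Solving the two reaction functions simultaneously: (1 − (1/3)(1/3))p_{Streamly} = 55 + (1/3)·52.5, so (8/9)p_{Streamly} = 72.5 and p_{Streamly} = 81.5625.
Then p_{Vidio} = 52.5 + (1/3)·81.5625 = 79.6875.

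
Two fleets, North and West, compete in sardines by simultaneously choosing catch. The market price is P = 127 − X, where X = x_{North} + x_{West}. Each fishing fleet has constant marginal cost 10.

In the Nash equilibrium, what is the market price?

Fishing fleet North's profit: π = x_{North}(127 − (x_{North} + x_{West})) − 10x_{North}.
∂π/∂x_{North} = 117 − 2x_{North} − x_{West} = 0, so x_{North} = 58.5 − 0.5x_{West}.
By symmetry x_{West} = x_{North}; substituting into the reaction function, 1.5x_{North} = 58.5 and x_{North} = 39.
Equilibrium price: P = 127 − 78 = 49.

49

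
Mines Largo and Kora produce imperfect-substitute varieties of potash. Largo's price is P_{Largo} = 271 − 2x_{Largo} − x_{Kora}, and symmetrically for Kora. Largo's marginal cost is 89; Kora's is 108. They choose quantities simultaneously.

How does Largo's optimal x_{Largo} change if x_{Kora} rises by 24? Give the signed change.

Mine Largo's profit: π = x_{Largo}(271 − 2x_{Largo} − x_{Kora}) − 89x_{Largo}.
∂π/∂x_{Largo} = 182 − 4x_{Largo} − x_{Kora} = 0 ⇒ x_{Largo} = 45.5 − 0.25x_{Kora}.
The reaction-function slope is −0.25, so a 24-unit rise in x_{Kora} moves x_{Largo} by −0.25 × 24 = −6. Largo's best response falls — the actions are strategic substitutes.

-6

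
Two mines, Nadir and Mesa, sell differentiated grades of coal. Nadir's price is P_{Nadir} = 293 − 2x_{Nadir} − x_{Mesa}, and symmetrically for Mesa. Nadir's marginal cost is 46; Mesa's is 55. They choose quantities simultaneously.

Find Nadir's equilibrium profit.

Mine Nadir's profit: π = x_{Nadir}(293 − 2x_{Nadir} − x_{Mesa}) − 46x_{Nadir}.
∂π/∂x_{Nadir} = 247 − 4x_{Nadir} − x_{Mesa} = 0 ⇒ x_{Nadir} = 61.75 − 0.25x_{Mesa}.
Similarly x_{Mesa} = 59.5 − 0.25x_{Nadir}.
Solving the two reaction functions simultaneously: (1 − (−0.25)(−0.25))x_{Nadir} = 61.75 − 0.25·59.5, so 0.9375x_{Nadir} = 46.875 and x_{Nadir} = 50.
Then x_{Mesa} = 59.5 − 0.25·50 = 47.
P_{Nadir} = 293 − 2·50 − 47 = 146.
Profit = (146 − 46)·50 = 5000.

5000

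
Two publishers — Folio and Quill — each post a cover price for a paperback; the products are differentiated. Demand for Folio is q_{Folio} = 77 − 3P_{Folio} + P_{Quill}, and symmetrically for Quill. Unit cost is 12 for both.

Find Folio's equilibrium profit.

Folio's profit: π = (P_{Folio} − 12)(77 − 3P_{Folio} + P_{Quill}).
∂π/∂P_{Folio} = 113 − 6P_{Folio} + P_{Quill} = 0 ⇒ P_{Folio} = 113/6 + (1/6)P_{Quill}.
Setting P_{Folio} = P_{Quill} in the reaction function: P_{Folio} = 113/6 + (1/6)P_{Folio}, so P_{Folio} = (113/6) / (5/6) = 22.6.
q_{Folio} = 77 − 3·22.6 + 22.6 = 31.8.
Profit = (22.6 − 12)·31.8 = 337.08.

337.08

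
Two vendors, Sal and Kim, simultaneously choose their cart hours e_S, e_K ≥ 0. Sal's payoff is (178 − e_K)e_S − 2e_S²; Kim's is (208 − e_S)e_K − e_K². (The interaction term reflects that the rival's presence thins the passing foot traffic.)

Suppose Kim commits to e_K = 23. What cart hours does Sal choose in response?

38.75

Expanding Sal's payoff: 178e_S − e_Ke_S − 2e_S².
∂π/∂e_S = 178 − e_K − 4e_S = 0, so e_S = 44.5 − 0.25e_K.
At e_K = 23: e_S = 44.5 − 0.25·23 = 38.75.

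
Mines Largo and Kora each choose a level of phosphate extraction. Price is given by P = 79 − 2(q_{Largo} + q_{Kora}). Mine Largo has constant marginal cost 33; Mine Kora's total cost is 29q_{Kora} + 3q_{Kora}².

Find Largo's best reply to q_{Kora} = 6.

Mine Largo's profit: π = q_{Largo}(79 − 2(q_{Largo} + q_{Kora})) − 33q_{Largo}.
∂π/∂q_{Largo} = 46 − 4q_{Largo} − 2q_{Kora} = 0, so q_{Largo} = 11.5 − 0.5q_{Kora}.
At q_{Kora} = 6: q_{Largo} = 11.5 − 0.5·6 = 8.5.

8.5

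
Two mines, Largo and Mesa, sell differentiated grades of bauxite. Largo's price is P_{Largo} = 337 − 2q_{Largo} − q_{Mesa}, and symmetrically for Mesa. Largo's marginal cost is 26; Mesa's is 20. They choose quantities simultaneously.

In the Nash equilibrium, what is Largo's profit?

7638.48

Mine Largo's profit: π = q_{Largo}(337 − 2q_{Largo} − q_{Mesa}) − 26q_{Largo}.
∂π/∂q_{Largo} = 311 − 4q_{Largo} − q_{Mesa} = 0 ⇒ q_{Largo} = 77.75 − 0.25q_{Mesa}.
Similarly q_{Mesa} = 79.25 − 0.25q_{Largo}.
Substituting the second reaction function into the first: q_{Largo} = 77.75 − 0.25(79.25 − 0.25q_{Largo}), which gives 0.9375q_{Largo} = 57.9375 ⇒ q_{Largo} = 61.8.
Then q_{Mesa} = 79.25 − 0.25·61.8 = 63.8.
P_{Largo} = 337 − 2·61.8 − 63.8 = 149.6.
Profit = (149.6 − 26)·61.8 = 7638.48.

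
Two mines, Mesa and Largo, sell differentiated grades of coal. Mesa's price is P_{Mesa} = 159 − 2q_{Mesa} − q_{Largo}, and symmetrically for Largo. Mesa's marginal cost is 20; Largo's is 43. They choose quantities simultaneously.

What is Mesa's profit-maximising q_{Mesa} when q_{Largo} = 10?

32.25

Mine Mesa's profit: π = q_{Mesa}(159 − 2q_{Mesa} − q_{Largo}) − 20q_{Mesa}.
∂π/∂q_{Mesa} = 139 − 4q_{Mesa} − q_{Largo} = 0 ⇒ q_{Mesa} = 34.75 − 0.25q_{Largo}.
At q_{Largo} = 10: q_{Mesa} = 34.75 − 0.25·10 = 32.25.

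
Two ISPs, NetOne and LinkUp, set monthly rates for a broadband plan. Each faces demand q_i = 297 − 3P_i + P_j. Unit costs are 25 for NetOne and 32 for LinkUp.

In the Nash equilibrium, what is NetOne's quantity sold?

150

NetOne's profit: π = (P_{NetOne} − 25)(297 − 3P_{NetOne} + P_{LinkUp}).
∂π/∂P_{NetOne} = 372 − 6P_{NetOne} + P_{LinkUp} = 0 ⇒ P_{NetOne} = 62 + (1/6)P_{LinkUp}.
Similarly P_{LinkUp} = 65.5 + (1/6)P_{NetOne}.
Substituting the second reaction function into the first: P_{NetOne} = 62 + (1/6)(65.5 + (1/6)P_{NetOne}), which gives (35/36)P_{NetOne} = 875/12 ⇒ P_{NetOne} = 75.
Then P_{LinkUp} = 65.5 + (1/6)·75 = 78.
q_{NetOne} = 297 − 3·75 + 78 = 150.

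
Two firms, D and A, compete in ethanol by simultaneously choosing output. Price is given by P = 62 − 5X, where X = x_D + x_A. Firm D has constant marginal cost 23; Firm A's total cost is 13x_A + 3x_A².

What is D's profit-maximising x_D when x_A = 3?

2.4

Firm D's profit: π = x_D(62 − 5(x_D + x_A)) − 23x_D.
∂π/∂x_D = 39 − 10x_D − 5x_A = 0, so x_D = 3.9 − 0.5x_A.
At x_A = 3: x_D = 3.9 − 0.5·3 = 2.4.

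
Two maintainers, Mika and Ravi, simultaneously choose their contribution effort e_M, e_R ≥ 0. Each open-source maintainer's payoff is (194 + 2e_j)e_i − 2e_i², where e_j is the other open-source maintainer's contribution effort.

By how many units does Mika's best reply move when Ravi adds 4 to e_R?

Mika's payoff is (194 + 2e_R)e_M − 2e_M².
∂π/∂e_M = 194 + 2e_R − 4e_M = 0, so e_M = 48.5 + 0.5e_R.
The reaction-function slope is 0.5, so a 4-unit rise in e_R moves e_M by 0.5 × 4 = 2. Mika's best response rises — the actions are strategic complements.

2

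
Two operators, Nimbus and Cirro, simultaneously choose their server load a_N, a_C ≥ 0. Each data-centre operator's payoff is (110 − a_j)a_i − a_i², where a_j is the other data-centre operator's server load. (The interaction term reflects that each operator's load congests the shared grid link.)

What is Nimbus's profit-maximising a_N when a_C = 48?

Nimbus's payoff is (110 − a_C)a_N − a_N².
∂π/∂a_N = 110 − a_C − 2a_N = 0, so a_N = 55 − 0.5a_C.
At a_C = 48: a_N = 55 − 0.5·48 = 31.

31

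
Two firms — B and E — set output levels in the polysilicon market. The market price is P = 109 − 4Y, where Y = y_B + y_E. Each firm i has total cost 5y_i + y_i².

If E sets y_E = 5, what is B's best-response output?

8.4

Firm B's profit: π = y_B(109 − 4(y_B + y_E)) − 5y_B − y_B².
∂π/∂y_B = 104 − 10y_B − 4y_E = 0, so y_B = 10.4 − 0.4y_E.
At y_E = 5: y_B = 10.4 − 0.4·5 = 8.4.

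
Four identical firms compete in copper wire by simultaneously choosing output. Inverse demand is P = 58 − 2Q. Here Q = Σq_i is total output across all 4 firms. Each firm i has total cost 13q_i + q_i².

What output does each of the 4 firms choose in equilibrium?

3.75

A representative firm's profit is π_i = q_i(58 − 2Q) − 13q_i − q_i², with Q = q_i + Σ_{j≠i} q_j.
First-order condition: 45 − 6q_i − 2Σ_{j≠i} q_j = 0.
Imposing symmetry (q_j = q for all j) turns Σ_{j≠i} q_j into 3q, so 45 = 12q and q = 3.75.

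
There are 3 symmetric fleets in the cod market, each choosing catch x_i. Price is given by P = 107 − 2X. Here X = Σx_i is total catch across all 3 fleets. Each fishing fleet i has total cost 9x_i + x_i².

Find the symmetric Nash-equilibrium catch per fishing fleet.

9.8

A representative fishing fleet's profit is π_i = x_i(107 − 2X) − 9x_i − x_i², with X = x_i + Σ_{j≠i} x_j.
First-order condition: 98 − 6x_i − 2Σ_{j≠i} x_j = 0.
With identical fishing fleets, set every x_j = x: then 98 − 6x − 4x = 0, i.e. x = 98/10 = 9.8.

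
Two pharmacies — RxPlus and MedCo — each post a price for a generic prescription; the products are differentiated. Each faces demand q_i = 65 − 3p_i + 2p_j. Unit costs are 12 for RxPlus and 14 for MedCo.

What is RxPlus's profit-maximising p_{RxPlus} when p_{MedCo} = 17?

22.5

RxPlus's profit: π = (p_{RxPlus} − 12)(65 − 3p_{RxPlus} + 2p_{MedCo}).
∂π/∂p_{RxPlus} = 101 − 6p_{RxPlus} + 2p_{MedCo} = 0 ⇒ p_{RxPlus} = 101/6 + (1/3)p_{MedCo}.
At p_{MedCo} = 17: p_{RxPlus} = 101/6 + (1/3)·17 = 22.5.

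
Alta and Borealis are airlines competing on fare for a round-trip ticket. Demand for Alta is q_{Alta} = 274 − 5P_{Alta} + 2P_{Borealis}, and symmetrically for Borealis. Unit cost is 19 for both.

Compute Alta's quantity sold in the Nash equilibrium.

Alta's profit: π = (P_{Alta} − 19)(274 − 5P_{Alta} + 2P_{Borealis}).
∂π/∂P_{Alta} = 369 − 10P_{Alta} + 2P_{Borealis} = 0 ⇒ P_{Alta} = 36.9 + 0.2P_{Borealis}.
The game is symmetric, so in equilibrium P_{Borealis} = P_{Alta}: the reaction function gives 0.8P_{Alta} = 36.9, hence P_{Alta} = 46.125.
q_{Alta} = 274 − 5·46.125 + 2·46.125 = 135.625.

135.625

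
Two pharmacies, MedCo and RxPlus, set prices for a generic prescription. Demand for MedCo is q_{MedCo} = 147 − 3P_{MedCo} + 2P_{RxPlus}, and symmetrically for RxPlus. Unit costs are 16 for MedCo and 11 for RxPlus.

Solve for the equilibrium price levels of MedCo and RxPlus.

MedCo's profit: π = (P_{MedCo} − 16)(147 − 3P_{MedCo} + 2P_{RxPlus}).
∂π/∂P_{MedCo} = 195 − 6P_{MedCo} + 2P_{RxPlus} = 0 ⇒ P_{MedCo} = 32.5 + (1/3)P_{RxPlus}.
Similarly P_{RxPlus} = 30 + (1/3)P_{MedCo}.
Plugging P_{RxPlus} into MedCo's best response: P_{MedCo} = 32.5 + (1/3)(30 + (1/3)P_{MedCo}) ⇒ (8/9)P_{MedCo} = 42.5, so P_{MedCo} = 47.8125.
Then P_{RxPlus} = 30 + (1/3)·47.8125 = 45.9375.

47.8125, 45.9375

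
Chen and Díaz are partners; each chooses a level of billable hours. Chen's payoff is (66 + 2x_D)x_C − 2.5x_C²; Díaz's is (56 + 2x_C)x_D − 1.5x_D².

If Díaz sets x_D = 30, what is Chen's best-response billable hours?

Expanding Chen's payoff: 66x_C + 2x_Dx_C − 2.5x_C².
∂π/∂x_C = 66 + 2x_D − 5x_C = 0, so x_C = 13.2 + 0.4x_D.
At x_D = 30: x_C = 13.2 + 0.4·30 = 25.2.

25.2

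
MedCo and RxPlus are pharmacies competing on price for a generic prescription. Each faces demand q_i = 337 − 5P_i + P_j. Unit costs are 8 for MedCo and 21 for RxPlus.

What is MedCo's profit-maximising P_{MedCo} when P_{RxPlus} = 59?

MedCo's profit: π = (P_{MedCo} − 8)(337 − 5P_{MedCo} + P_{RxPlus}).
∂π/∂P_{MedCo} = 377 − 10P_{MedCo} + P_{RxPlus} = 0 ⇒ P_{MedCo} = 37.7 + 0.1P_{RxPlus}.
At P_{RxPlus} = 59: P_{MedCo} = 37.7 + 0.1·59 = 43.6.

43.6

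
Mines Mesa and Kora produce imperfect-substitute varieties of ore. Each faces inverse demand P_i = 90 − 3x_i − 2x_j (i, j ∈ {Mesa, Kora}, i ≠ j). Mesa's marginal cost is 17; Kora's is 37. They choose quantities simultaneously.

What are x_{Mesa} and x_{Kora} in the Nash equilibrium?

Mine Mesa's profit: π = x_{Mesa}(90 − 3x_{Mesa} − 2x_{Kora}) − 17x_{Mesa}.
∂π/∂x_{Mesa} = 73 − 6x_{Mesa} − 2x_{Kora} = 0 ⇒ x_{Mesa} = 73/6 − (1/3)x_{Kora}.
Similarly x_{Kora} = 53/6 − (1/3)x_{Mesa}.
Plugging x_{Kora} into Mesa's best response: x_{Mesa} = 73/6 − (1/3)(53/6 − (1/3)x_{Mesa}) ⇒ (8/9)x_{Mesa} = 83/9, so x_{Mesa} = 10.375.
Then x_{Kora} = 53/6 − (1/3)·10.375 = 5.375.

10.375, 5.375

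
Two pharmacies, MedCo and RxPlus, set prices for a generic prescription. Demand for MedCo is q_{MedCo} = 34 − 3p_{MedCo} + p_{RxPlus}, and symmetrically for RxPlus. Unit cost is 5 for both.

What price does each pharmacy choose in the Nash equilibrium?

9.8

MedCo's profit: π = (p_{MedCo} − 5)(34 − 3p_{MedCo} + p_{RxPlus}).
∂π/∂p_{MedCo} = 49 − 6p_{MedCo} + p_{RxPlus} = 0 ⇒ p_{MedCo} = 49/6 + (1/6)p_{RxPlus}.
The game is symmetric, so in equilibrium p_{RxPlus} = p_{MedCo}: the reaction function gives (5/6)p_{MedCo} = 49/6, hence p_{MedCo} = 9.8.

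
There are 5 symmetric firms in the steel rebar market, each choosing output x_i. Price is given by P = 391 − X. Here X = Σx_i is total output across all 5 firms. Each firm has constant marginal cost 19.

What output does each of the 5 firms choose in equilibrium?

62

A representative firm's profit is π_i = x_i(391 − X) − 19x_i, with X = x_i + Σ_{j≠i} x_j.
First-order condition: 372 − 2x_i − Σ_{j≠i} x_j = 0.
In a symmetric equilibrium every firm chooses the same x, so Σ_{j≠i} x_j = 4x. The condition becomes 372 − 6x = 0, giving x = 372/6 = 62.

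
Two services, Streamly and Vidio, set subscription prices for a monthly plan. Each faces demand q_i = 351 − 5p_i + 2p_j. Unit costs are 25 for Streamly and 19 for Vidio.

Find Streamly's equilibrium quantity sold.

169.375

Streamly's profit: π = (p_{Streamly} − 25)(351 − 5p_{Streamly} + 2p_{Vidio}).
∂π/∂p_{Streamly} = 476 − 10p_{Streamly} + 2p_{Vidio} = 0 ⇒ p_{Streamly} = 47.6 + 0.2p_{Vidio}.
Similarly p_{Vidio} = 44.6 + 0.2p_{Streamly}.
Substituting the second reaction function into the first: p_{Streamly} = 47.6 + 0.2(44.6 + 0.2p_{Streamly}), which gives 0.96p_{Streamly} = 56.52 ⇒ p_{Streamly} = 58.875.
Then p_{Vidio} = 44.6 + 0.2·58.875 = 56.375.
q_{Streamly} = 351 − 5·58.875 + 2·56.375 = 169.375.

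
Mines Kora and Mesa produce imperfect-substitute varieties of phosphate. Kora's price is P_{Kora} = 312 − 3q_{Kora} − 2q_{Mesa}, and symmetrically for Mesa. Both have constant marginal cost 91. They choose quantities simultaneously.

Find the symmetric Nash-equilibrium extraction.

27.625

Mine Kora's profit: π = q_{Kora}(312 − 3q_{Kora} − 2q_{Mesa}) − 91q_{Kora}.
∂π/∂q_{Kora} = 221 − 6q_{Kora} − 2q_{Mesa} = 0 ⇒ q_{Kora} = 221/6 − (1/3)q_{Mesa}.
Setting q_{Kora} = q_{Mesa} in the reaction function: q_{Kora} = 221/6 − (1/3)q_{Kora}, so q_{Kora} = (221/6) / (4/3) = 27.625.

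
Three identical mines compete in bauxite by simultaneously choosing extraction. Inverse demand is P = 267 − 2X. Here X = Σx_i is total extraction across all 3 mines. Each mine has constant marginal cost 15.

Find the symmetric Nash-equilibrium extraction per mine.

31.5

A representative mine's profit is π_i = x_i(267 − 2X) − 15x_i, with X = x_i + Σ_{j≠i} x_j.
First-order condition: 252 − 4x_i − 2Σ_{j≠i} x_j = 0.
Imposing symmetry (x_j = x for all j) turns Σ_{j≠i} x_j into 2x, so 252 = 8x and x = 31.5.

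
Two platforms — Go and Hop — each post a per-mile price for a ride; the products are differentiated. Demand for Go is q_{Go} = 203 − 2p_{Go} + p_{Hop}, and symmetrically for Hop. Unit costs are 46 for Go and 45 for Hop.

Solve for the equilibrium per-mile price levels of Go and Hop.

98.2, 97.8

Go's profit: π = (p_{Go} − 46)(203 − 2p_{Go} + p_{Hop}).
∂π/∂p_{Go} = 295 − 4p_{Go} + p_{Hop} = 0 ⇒ p_{Go} = 73.75 + 0.25p_{Hop}.
Similarly p_{Hop} = 73.25 + 0.25p_{Go}.
Solving the two reaction functions simultaneously: (1 − (0.25)(0.25))p_{Go} = 73.75 + 0.25·73.25, so 0.9375p_{Go} = 92.0625 and p_{Go} = 98.2.
Then p_{Hop} = 73.25 + 0.25·98.2 = 97.8.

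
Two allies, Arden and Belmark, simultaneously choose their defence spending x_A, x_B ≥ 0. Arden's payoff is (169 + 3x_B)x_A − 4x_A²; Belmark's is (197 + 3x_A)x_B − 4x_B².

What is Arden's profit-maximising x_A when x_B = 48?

Expanding Arden's payoff: 169x_A + 3x_Bx_A − 4x_A².
∂π/∂x_A = 169 + 3x_B − 8x_A = 0, so x_A = 21.125 + 0.375x_B.
At x_B = 48: x_A = 21.125 + 0.375·48 = 39.125.

39.125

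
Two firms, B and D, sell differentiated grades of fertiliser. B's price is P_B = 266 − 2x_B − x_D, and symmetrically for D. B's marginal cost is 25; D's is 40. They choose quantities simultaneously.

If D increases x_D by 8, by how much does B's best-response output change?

Firm B's profit: π = x_B(266 − 2x_B − x_D) − 25x_B.
∂π/∂x_B = 241 − 4x_B − x_D = 0 ⇒ x_B = 60.25 − 0.25x_D.
The reaction-function slope is −0.25, so an 8-unit rise in x_D moves x_B by −0.25 × 8 = −2. B's best response falls — the actions are strategic substitutes.

-2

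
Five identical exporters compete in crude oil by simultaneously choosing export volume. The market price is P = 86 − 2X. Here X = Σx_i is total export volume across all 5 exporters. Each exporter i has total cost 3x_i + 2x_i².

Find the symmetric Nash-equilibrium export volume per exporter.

5.1875

A representative exporter's profit is π_i = x_i(86 − 2X) − 3x_i − 2x_i², with X = x_i + Σ_{j≠i} x_j.
First-order condition: 83 − 8x_i − 2Σ_{j≠i} x_j = 0.
In a symmetric equilibrium every exporter chooses the same x, so Σ_{j≠i} x_j = 4x. The condition becomes 83 − 16x = 0, giving x = 83/16 = 5.1875.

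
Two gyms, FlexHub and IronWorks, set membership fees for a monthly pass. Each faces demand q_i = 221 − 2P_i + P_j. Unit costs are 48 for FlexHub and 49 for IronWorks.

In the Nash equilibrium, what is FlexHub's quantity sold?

115.6

FlexHub's profit: π = (P_{FlexHub} − 48)(221 − 2P_{FlexHub} + P_{IronWorks}).
∂π/∂P_{FlexHub} = 317 − 4P_{FlexHub} + P_{IronWorks} = 0 ⇒ P_{FlexHub} = 79.25 + 0.25P_{IronWorks}.
Similarly P_{IronWorks} = 79.75 + 0.25P_{FlexHub}.
Plugging P_{IronWorks} into FlexHub's best response: P_{FlexHub} = 79.25 + 0.25(79.75 + 0.25P_{FlexHub}) ⇒ 0.9375P_{FlexHub} = 99.1875, so P_{FlexHub} = 105.8.
Then P_{IronWorks} = 79.75 + 0.25·105.8 = 106.2.
q_{FlexHub} = 221 − 2·105.8 + 106.2 = 115.6.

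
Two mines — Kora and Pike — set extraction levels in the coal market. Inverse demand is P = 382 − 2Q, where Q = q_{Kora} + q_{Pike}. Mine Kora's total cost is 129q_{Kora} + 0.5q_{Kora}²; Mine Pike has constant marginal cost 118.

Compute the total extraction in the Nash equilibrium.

Mine Kora's profit: π = q_{Kora}(382 − 2(q_{Kora} + q_{Pike})) − 129q_{Kora} − 0.5q_{Kora}².
∂π/∂q_{Kora} = 253 − 5q_{Kora} − 2q_{Pike} = 0, so q_{Kora} = 50.6 − 0.4q_{Pike}.
For Pike: ∂π/∂q_{Pike} = 264 − 4q_{Pike} − 2q_{Kora} = 0 ⇒ q_{Pike} = 66 − 0.5q_{Kora}.
Substituting the second reaction function into the first: q_{Kora} = 50.6 − 0.4(66 − 0.5q_{Kora}), which gives 0.8q_{Kora} = 24.2 ⇒ q_{Kora} = 30.25.
Then q_{Pike} = 66 − 0.5·30.25 = 50.875.
Total extraction: 30.25 + 50.875 = 81.125.

81.125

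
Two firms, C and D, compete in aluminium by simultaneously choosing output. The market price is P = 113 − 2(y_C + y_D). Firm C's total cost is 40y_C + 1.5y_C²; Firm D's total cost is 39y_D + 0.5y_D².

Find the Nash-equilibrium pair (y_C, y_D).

Firm C's profit: π = y_C(113 − 2(y_C + y_D)) − 40y_C − 1.5y_C².
∂π/∂y_C = 73 − 7y_C − 2y_D = 0, so y_C = 73/7 − (2/7)y_D.
For D: ∂π/∂y_D = 74 − 5y_D − 2y_C = 0 ⇒ y_D = 14.8 − 0.4y_C.
Substituting the second reaction function into the first: y_C = 73/7 − (2/7)(14.8 − 0.4y_C), which gives (31/35)y_C = 6.2 ⇒ y_C = 7.
Then y_D = 14.8 − 0.4·7 = 12.

7, 12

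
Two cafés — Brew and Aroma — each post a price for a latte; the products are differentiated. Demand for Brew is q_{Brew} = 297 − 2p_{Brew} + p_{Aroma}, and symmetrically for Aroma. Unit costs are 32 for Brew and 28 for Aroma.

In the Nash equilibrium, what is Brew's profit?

15417.68

Brew's profit: π = (p_{Brew} − 32)(297 − 2p_{Brew} + p_{Aroma}).
∂π/∂p_{Brew} = 361 − 4p_{Brew} + p_{Aroma} = 0 ⇒ p_{Brew} = 90.25 + 0.25p_{Aroma}.
Similarly p_{Aroma} = 88.25 + 0.25p_{Brew}.
Solving the two reaction functions simultaneously: (1 − (0.25)(0.25))p_{Brew} = 90.25 + 0.25·88.25, so 0.9375p_{Brew} = 112.3125 and p_{Brew} = 119.8.
Then p_{Aroma} = 88.25 + 0.25·119.8 = 118.2.
q_{Brew} = 297 − 2·119.8 + 118.2 = 175.6.
Profit = (119.8 − 32)·175.6 = 15417.68.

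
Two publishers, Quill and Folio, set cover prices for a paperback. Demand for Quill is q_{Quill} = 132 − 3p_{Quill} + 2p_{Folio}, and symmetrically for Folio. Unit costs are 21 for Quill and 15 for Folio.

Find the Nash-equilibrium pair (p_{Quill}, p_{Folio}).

Quill's profit: π = (p_{Quill} − 21)(132 − 3p_{Quill} + 2p_{Folio}).
∂π/∂p_{Quill} = 195 − 6p_{Quill} + 2p_{Folio} = 0 ⇒ p_{Quill} = 32.5 + (1/3)p_{Folio}.
Similarly p_{Folio} = 29.5 + (1/3)p_{Quill}.
Solving the two reaction functions simultaneously: (1 − (1/3)(1/3))p_{Quill} = 32.5 + (1/3)·29.5, so (8/9)p_{Quill} = 127/3 and p_{Quill} = 47.625.
Then p_{Folio} = 29.5 + (1/3)·47.625 = 45.375.

47.625, 45.375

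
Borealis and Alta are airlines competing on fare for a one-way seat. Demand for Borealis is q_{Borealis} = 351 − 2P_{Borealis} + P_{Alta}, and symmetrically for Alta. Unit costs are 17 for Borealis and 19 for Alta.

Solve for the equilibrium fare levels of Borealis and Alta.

Borealis's profit: π = (P_{Borealis} − 17)(351 − 2P_{Borealis} + P_{Alta}).
∂π/∂P_{Borealis} = 385 − 4P_{Borealis} + P_{Alta} = 0 ⇒ P_{Borealis} = 96.25 + 0.25P_{Alta}.
Similarly P_{Alta} = 97.25 + 0.25P_{Borealis}.
Substituting the second reaction function into the first: P_{Borealis} = 96.25 + 0.25(97.25 + 0.25P_{Borealis}), which gives 0.9375P_{Borealis} = 120.5625 ⇒ P_{Borealis} = 128.6.
Then P_{Alta} = 97.25 + 0.25·128.6 = 129.4.

128.6, 129.4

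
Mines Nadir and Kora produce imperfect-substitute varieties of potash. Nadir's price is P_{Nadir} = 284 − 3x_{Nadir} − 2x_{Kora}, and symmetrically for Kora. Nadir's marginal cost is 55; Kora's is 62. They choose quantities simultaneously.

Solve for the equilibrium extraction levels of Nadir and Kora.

29.0625, 27.3125

Mine Nadir's profit: π = x_{Nadir}(284 − 3x_{Nadir} − 2x_{Kora}) − 55x_{Nadir}.
∂π/∂x_{Nadir} = 229 − 6x_{Nadir} − 2x_{Kora} = 0 ⇒ x_{Nadir} = 229/6 − (1/3)x_{Kora}.
Similarly x_{Kora} = 37 − (1/3)x_{Nadir}.
Plugging x_{Kora} into Nadir's best response: x_{Nadir} = 229/6 − (1/3)(37 − (1/3)x_{Nadir}) ⇒ (8/9)x_{Nadir} = 155/6, so x_{Nadir} = 29.0625.
Then x_{Kora} = 37 − (1/3)·29.0625 = 27.3125.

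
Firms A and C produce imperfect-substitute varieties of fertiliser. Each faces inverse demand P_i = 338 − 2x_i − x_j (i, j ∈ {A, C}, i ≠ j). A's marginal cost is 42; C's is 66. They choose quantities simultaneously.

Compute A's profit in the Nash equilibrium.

7393.28

Firm A's profit: π = x_A(338 − 2x_A − x_C) − 42x_A.
∂π/∂x_A = 296 − 4x_A − x_C = 0 ⇒ x_A = 74 − 0.25x_C.
Similarly x_C = 68 − 0.25x_A.
Solving the two reaction functions simultaneously: (1 − (−0.25)(−0.25))x_A = 74 − 0.25·68, so 0.9375x_A = 57 and x_A = 60.8.
Then x_C = 68 − 0.25·60.8 = 52.8.
P_A = 338 − 2·60.8 − 52.8 = 163.6.
Profit = (163.6 − 42)·60.8 = 7393.28.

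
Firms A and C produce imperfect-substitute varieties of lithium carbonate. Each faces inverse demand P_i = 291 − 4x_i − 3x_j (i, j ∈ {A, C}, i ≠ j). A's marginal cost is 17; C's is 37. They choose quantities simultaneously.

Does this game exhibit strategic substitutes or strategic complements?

strategic substitutes

Firm A's profit: π = x_A(291 − 4x_A − 3x_C) − 17x_A.
∂π/∂x_A = 274 − 8x_A − 3x_C = 0 ⇒ x_A = 34.25 − 0.375x_C.
The best-response slope dx_A/dx_C = −0.375 < 0: the reaction function is downward-sloping, so the choices are strategic substitutes.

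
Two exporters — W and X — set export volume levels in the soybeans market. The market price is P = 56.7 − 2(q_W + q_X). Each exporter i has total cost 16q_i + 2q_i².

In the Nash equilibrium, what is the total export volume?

8.14

Exporter W's profit: π = q_W(56.7 − 2(q_W + q_X)) − 16q_W − 2q_W².
∂π/∂q_W = 40.7 − 8q_W − 2q_X = 0, so q_W = 5.0875 − 0.25q_X.
By symmetry q_X = q_W; substituting into the reaction function, 1.25q_W = 5.0875 and q_W = 4.07.
Total export volume: 4.07 + 4.07 = 8.14.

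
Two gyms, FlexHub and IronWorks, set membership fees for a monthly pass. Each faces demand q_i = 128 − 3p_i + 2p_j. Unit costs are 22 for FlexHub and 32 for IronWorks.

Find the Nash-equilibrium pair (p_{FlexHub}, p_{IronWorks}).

50.375, 54.125

FlexHub's profit: π = (p_{FlexHub} − 22)(128 − 3p_{FlexHub} + 2p_{IronWorks}).
∂π/∂p_{FlexHub} = 194 − 6p_{FlexHub} + 2p_{IronWorks} = 0 ⇒ p_{FlexHub} = 97/3 + (1/3)p_{IronWorks}.
Similarly p_{IronWorks} = 112/3 + (1/3)p_{FlexHub}.
Substituting the second reaction function into the first: p_{FlexHub} = 97/3 + (1/3)(112/3 + (1/3)p_{FlexHub}), which gives (8/9)p_{FlexHub} = 403/9 ⇒ p_{FlexHub} = 50.375.
Then p_{IronWorks} = 112/3 + (1/3)·50.375 = 54.125.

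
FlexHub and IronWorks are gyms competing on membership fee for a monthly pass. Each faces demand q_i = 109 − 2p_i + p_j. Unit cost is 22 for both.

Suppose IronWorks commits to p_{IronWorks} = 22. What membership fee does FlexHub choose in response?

43.75

FlexHub's profit: π = (p_{FlexHub} − 22)(109 − 2p_{FlexHub} + p_{IronWorks}).
∂π/∂p_{FlexHub} = 153 − 4p_{FlexHub} + p_{IronWorks} = 0 ⇒ p_{FlexHub} = 38.25 + 0.25p_{IronWorks}.
At p_{IronWorks} = 22: p_{FlexHub} = 38.25 + 0.25·22 = 43.75.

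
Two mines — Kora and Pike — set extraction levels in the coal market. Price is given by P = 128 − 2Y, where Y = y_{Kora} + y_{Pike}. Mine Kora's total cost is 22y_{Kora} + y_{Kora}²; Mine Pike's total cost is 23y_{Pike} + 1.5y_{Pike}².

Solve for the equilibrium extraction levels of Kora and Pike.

Mine Kora's profit: π = y_{Kora}(128 − 2(y_{Kora} + y_{Pike})) − 22y_{Kora} − y_{Kora}².
∂π/∂y_{Kora} = 106 − 6y_{Kora} − 2y_{Pike} = 0, so y_{Kora} = 53/3 − (1/3)y_{Pike}.
For Pike: ∂π/∂y_{Pike} = 105 − 7y_{Pike} − 2y_{Kora} = 0 ⇒ y_{Pike} = 15 − (2/7)y_{Kora}.
Substituting the second reaction function into the first: y_{Kora} = 53/3 − (1/3)(15 − (2/7)y_{Kora}), which gives (19/21)y_{Kora} = 38/3 ⇒ y_{Kora} = 14.
Then y_{Pike} = 15 − (2/7)·14 = 11.

14, 11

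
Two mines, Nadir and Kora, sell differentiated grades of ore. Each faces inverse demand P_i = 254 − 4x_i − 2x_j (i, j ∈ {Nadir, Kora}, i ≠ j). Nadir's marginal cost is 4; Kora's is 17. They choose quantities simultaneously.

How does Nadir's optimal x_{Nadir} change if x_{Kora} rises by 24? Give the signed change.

Mine Nadir's profit: π = x_{Nadir}(254 − 4x_{Nadir} − 2x_{Kora}) − 4x_{Nadir}.
∂π/∂x_{Nadir} = 250 − 8x_{Nadir} − 2x_{Kora} = 0 ⇒ x_{Nadir} = 31.25 − 0.25x_{Kora}.
The reaction-function slope is −0.25, so a 24-unit rise in x_{Kora} moves x_{Nadir} by −0.25 × 24 = −6. Nadir's best response falls — the actions are strategic substitutes.

-6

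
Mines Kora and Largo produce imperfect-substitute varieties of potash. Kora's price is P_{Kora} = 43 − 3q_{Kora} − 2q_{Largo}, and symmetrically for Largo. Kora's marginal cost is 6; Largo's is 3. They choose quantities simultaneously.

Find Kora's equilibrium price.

19.3125

Mine Kora's profit: π = q_{Kora}(43 − 3q_{Kora} − 2q_{Largo}) − 6q_{Kora}.
∂π/∂q_{Kora} = 37 − 6q_{Kora} − 2q_{Largo} = 0 ⇒ q_{Kora} = 37/6 − (1/3)q_{Largo}.
Similarly q_{Largo} = 20/3 − (1/3)q_{Kora}.
Substituting the second reaction function into the first: q_{Kora} = 37/6 − (1/3)(20/3 − (1/3)q_{Kora}), which gives (8/9)q_{Kora} = 71/18 ⇒ q_{Kora} = 4.4375.
Then q_{Largo} = 20/3 − (1/3)·4.4375 = 5.1875.
P_{Kora} = 43 − 3·4.4375 − 2·5.1875 = 19.3125.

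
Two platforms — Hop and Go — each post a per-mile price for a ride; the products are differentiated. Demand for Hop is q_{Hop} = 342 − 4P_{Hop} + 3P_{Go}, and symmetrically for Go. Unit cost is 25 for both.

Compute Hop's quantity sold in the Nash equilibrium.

253.6

Hop's profit: π = (P_{Hop} − 25)(342 − 4P_{Hop} + 3P_{Go}).
∂π/∂P_{Hop} = 442 − 8P_{Hop} + 3P_{Go} = 0 ⇒ P_{Hop} = 55.25 + 0.375P_{Go}.
The game is symmetric, so in equilibrium P_{Go} = P_{Hop}: the reaction function gives 0.625P_{Hop} = 55.25, hence P_{Hop} = 88.4.
q_{Hop} = 342 − 4·88.4 + 3·88.4 = 253.6.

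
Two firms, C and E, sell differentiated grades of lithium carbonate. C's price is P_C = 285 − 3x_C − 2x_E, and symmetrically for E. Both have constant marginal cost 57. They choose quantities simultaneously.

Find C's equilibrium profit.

2436.75

Firm C's profit: π = x_C(285 − 3x_C − 2x_E) − 57x_C.
∂π/∂x_C = 228 − 6x_C − 2x_E = 0 ⇒ x_C = 38 − (1/3)x_E.
Setting x_C = x_E in the reaction function: x_C = 38 − (1/3)x_C, so x_C = 38 / (4/3) = 28.5.
P_C = 285 − 3·28.5 − 2·28.5 = 142.5.
Profit = (142.5 − 57)·28.5 = 2436.75.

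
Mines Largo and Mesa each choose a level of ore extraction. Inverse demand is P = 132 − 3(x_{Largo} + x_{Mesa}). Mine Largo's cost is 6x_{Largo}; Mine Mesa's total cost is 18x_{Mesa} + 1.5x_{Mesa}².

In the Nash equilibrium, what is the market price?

58.8

Mine Largo's profit: π = x_{Largo}(132 − 3(x_{Largo} + x_{Mesa})) − 6x_{Largo}.
∂π/∂x_{Largo} = 126 − 6x_{Largo} − 3x_{Mesa} = 0, so x_{Largo} = 21 − 0.5x_{Mesa}.
For Mesa: ∂π/∂x_{Mesa} = 114 − 9x_{Mesa} − 3x_{Largo} = 0 ⇒ x_{Mesa} = 38/3 − (1/3)x_{Largo}.
Substituting the second reaction function into the first: x_{Largo} = 21 − 0.5(38/3 − (1/3)x_{Largo}), which gives (5/6)x_{Largo} = 44/3 ⇒ x_{Largo} = 17.6.
Then x_{Mesa} = 38/3 − (1/3)·17.6 = 6.8.
Equilibrium price: P = 132 − 3·24.4 = 58.8.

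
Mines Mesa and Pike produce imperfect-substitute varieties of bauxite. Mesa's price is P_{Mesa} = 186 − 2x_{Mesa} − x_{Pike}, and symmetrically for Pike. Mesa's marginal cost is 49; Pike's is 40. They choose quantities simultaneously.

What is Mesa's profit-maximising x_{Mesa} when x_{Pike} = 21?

29

Mine Mesa's profit: π = x_{Mesa}(186 − 2x_{Mesa} − x_{Pike}) − 49x_{Mesa}.
∂π/∂x_{Mesa} = 137 − 4x_{Mesa} − x_{Pike} = 0 ⇒ x_{Mesa} = 34.25 − 0.25x_{Pike}.
At x_{Pike} = 21: x_{Mesa} = 34.25 − 0.25·21 = 29.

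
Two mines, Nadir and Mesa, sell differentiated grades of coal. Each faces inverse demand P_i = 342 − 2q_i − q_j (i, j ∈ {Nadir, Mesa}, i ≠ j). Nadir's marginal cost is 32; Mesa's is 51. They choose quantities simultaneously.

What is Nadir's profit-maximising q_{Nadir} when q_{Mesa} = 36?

68.5

Mine Nadir's profit: π = q_{Nadir}(342 − 2q_{Nadir} − q_{Mesa}) − 32q_{Nadir}.
∂π/∂q_{Nadir} = 310 − 4q_{Nadir} − q_{Mesa} = 0 ⇒ q_{Nadir} = 77.5 − 0.25q_{Mesa}.
At q_{Mesa} = 36: q_{Nadir} = 77.5 − 0.25·36 = 68.5.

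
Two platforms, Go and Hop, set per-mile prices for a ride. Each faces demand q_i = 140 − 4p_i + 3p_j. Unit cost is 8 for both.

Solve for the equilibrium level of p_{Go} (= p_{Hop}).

Go's profit: π = (p_{Go} − 8)(140 − 4p_{Go} + 3p_{Hop}).
∂π/∂p_{Go} = 172 − 8p_{Go} + 3p_{Hop} = 0 ⇒ p_{Go} = 21.5 + 0.375p_{Hop}.
The game is symmetric, so in equilibrium p_{Hop} = p_{Go}: the reaction function gives 0.625p_{Go} = 21.5, hence p_{Go} = 34.4.

34.4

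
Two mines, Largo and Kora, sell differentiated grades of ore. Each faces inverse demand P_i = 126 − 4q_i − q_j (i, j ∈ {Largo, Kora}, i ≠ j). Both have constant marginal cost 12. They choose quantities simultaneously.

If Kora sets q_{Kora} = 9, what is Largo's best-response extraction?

Mine Largo's profit: π = q_{Largo}(126 − 4q_{Largo} − q_{Kora}) − 12q_{Largo}.
∂π/∂q_{Largo} = 114 − 8q_{Largo} − q_{Kora} = 0 ⇒ q_{Largo} = 14.25 − 0.125q_{Kora}.
At q_{Kora} = 9: q_{Largo} = 14.25 − 0.125·9 = 13.125.

13.125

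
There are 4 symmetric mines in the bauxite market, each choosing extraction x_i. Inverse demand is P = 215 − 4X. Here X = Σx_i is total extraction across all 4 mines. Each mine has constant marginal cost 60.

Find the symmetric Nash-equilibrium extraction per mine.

A representative mine's profit is π_i = x_i(215 − 4X) − 60x_i, with X = x_i + Σ_{j≠i} x_j.
First-order condition: 155 − 8x_i − 4Σ_{j≠i} x_j = 0.
Imposing symmetry (x_j = x for all j) turns Σ_{j≠i} x_j into 3x, so 155 = 20x and x = 7.75.

7.75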